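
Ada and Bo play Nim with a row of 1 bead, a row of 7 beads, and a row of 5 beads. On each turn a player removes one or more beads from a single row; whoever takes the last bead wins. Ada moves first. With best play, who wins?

Ada wins

Compute the nim-sum pairwise:
1 ^ 7 = 6
6 ^ 5 = 3
The nim-sum is 3 ≠ 0, so this is an N-position: the player to move can win; Ada has a winning move.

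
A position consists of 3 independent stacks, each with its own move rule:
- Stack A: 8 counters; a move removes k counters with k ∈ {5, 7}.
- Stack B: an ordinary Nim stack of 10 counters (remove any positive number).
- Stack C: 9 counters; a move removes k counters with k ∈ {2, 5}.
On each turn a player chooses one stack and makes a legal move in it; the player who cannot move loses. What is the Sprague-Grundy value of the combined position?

Grundy values for stack A (subtraction set {5, 7}):
g(0) = mex{} = 0
g(1) = mex{} = 0
g(2) = mex{} = 0
g(3) = mex{} = 0
g(4) = mex{} = 0
g(5) = mex{0} = 1
g(6) = mex{0} = 1
g(7) = mex{0} = 1
g(8) = mex{0} = 1
So g(8) = 1.
Stack B is a plain Nim stack of size 10, so its Grundy value is 10.
Build the Grundy sequence for stack C with g(k) = mex{g(k−s) : s ∈ {2, 5}, s ≤ k}:
g(0) = mex{} = 0
g(1) = mex{} = 0
g(2) = mex{0} = 1
g(3) = mex{0} = 1
g(4) = mex{1} = 0
g(5) = mex{0,1} = 2
g(6) = mex{0} = 1
g(7) = mex{1,2} = 0
g(8) = mex{1} = 0
g(9) = mex{0} = 1
So g(9) = 1.
The value of a disjunctive sum is the nim-sum of the parts.
Combined value = 1 XOR 10 XOR 1 = 10.

10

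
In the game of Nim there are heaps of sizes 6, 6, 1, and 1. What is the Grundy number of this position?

0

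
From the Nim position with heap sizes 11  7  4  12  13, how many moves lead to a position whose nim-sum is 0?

3

Bitwise XOR of the heap sizes:
  1011  (11)
  0111  (7)
  0100  (4)
  1100  (12)
  1101  (13)
  ----
  1001  (9)
The overall nim-sum is X = 9. A heap of size p has a winning move iff p XOR X < p (reduce it to p XOR X).
  11: 11 XOR 9 = 2 < 11 — winning move (to 2).
  7: 7 XOR 9 = 14 ≥ 7 — no move.
  4: 4 XOR 9 = 13 ≥ 4 — no move.
  12: 12 XOR 9 = 5 < 12 — winning move (to 5).
  13: 13 XOR 9 = 4 < 13 — winning move (to 4).
That gives 3 winning moves.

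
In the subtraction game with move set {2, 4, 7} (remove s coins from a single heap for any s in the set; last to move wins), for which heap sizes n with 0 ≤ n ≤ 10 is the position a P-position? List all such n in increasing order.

Grundy values for subtraction set {2, 4, 7}:
g(0) = mex{} = 0
g(1) = mex{} = 0
g(2) = mex{0} = 1
g(3) = mex{0} = 1
g(4) = mex{0,1} = 2
g(5) = mex{0,1} = 2
g(6) = mex{1,2} = 0
g(7) = mex{0,1,2} = 3
g(8) = mex{0,2} = 1
g(9) = mex{1,2,3} = 0
g(10) = mex{0,1} = 2
The P-positions (g = 0) in 0..10 are 0, 1, 6, 9.

0, 1, 6, 9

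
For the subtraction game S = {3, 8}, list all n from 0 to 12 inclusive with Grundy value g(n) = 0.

0, 1, 2, 6, 7, 11, 12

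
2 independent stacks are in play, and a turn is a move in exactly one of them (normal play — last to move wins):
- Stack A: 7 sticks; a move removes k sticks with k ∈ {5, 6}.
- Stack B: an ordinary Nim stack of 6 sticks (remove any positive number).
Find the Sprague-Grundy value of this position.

For stack A, compute g(0), g(1), … with moves {5, 6}:
g(0) = mex{} = 0
g(1) = mex{} = 0
g(2) = mex{} = 0
g(3) = mex{} = 0
g(4) = mex{} = 0
g(5) = mex{0} = 1
g(6) = mex{0} = 1
g(7) = mex{0} = 1
So g(7) = 1.
Stack B is a plain Nim stack of size 6, so its Grundy value is 6.
The value of a disjunctive sum is the nim-sum of the parts.
Combined value = 1 ⊕ 6 = 7.

7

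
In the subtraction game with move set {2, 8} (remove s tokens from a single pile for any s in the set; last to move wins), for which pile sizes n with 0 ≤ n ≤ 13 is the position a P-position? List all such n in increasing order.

0, 1, 4, 5, 10, 11

Grundy values for subtraction set {2, 8}:
k:     0  1  2  3  4  5  6  7  8  9 10 11 12 13
g(k):  0  0  1  1  0  0  1  1  2  2  0  0  1  1
The P-positions (g = 0) in 0..13 are 0, 1, 4, 5, 10, 11.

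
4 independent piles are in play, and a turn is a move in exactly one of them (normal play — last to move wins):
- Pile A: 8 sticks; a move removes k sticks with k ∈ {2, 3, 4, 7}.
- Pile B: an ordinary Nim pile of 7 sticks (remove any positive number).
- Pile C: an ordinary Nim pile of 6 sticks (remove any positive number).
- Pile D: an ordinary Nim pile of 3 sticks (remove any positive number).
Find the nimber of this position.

For pile A, compute g(0), g(1), … with moves {2, 3, 4, 7}:
g(0) = mex{} = 0
g(1) = mex{} = 0
g(2) = mex{0} = 1
g(3) = mex{0} = 1
g(4) = mex{0,1} = 2
g(5) = mex{0,1} = 2
g(6) = mex{1,2} = 0
g(7) = mex{0,1,2} = 3
g(8) = mex{0,2} = 1
So g(8) = 1.
Pile B is a plain Nim pile of size 7, so its Grundy value is 7.
Pile C is a plain Nim pile of size 6, so its Grundy value is 6.
Pile D is a plain Nim pile of size 3, so its Grundy value is 3.
By the Sprague-Grundy theorem, the Grundy value of a sum of independent games is the XOR of the component values.
Combined value = 1 XOR 7 XOR 6 XOR 3 = 3.

3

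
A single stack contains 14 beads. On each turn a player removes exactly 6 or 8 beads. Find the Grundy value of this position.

Grundy values for subtraction set {6, 8}:
g(0) = mex{} = 0
g(1) = mex{} = 0
g(2) = mex{} = 0
g(3) = mex{} = 0
g(4) = mex{} = 0
g(5) = mex{} = 0
g(6) = mex{0} = 1
g(7) = mex{0} = 1
g(8) = mex{0} = 1
g(9) = mex{0} = 1
g(10) = mex{0} = 1
g(11) = mex{0} = 1
g(12) = mex{0,1} = 2
g(13) = mex{0,1} = 2
g(14) = mex{1} = 0
So g(14) = 0.

0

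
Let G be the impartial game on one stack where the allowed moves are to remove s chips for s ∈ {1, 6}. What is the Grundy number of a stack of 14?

0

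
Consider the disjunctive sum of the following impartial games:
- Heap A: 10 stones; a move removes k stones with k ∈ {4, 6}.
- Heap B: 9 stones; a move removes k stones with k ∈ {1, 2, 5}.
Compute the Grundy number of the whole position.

0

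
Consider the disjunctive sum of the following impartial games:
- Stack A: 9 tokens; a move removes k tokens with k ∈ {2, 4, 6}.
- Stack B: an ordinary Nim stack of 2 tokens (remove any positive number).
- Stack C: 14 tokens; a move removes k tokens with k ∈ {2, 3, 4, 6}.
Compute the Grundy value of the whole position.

1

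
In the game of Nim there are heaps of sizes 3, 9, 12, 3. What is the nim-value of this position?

5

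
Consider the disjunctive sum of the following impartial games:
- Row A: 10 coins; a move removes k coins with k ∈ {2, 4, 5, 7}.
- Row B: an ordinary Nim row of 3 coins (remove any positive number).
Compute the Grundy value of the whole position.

For row A, compute g(0), g(1), … with moves {2, 4, 5, 7}:
k:     0  1  2  3  4  5  6  7  8  9 10
g(k):  0  0  1  1  2  2  3  3  4  0  0
So g(10) = 0.
Row B is a plain Nim row of size 3, so its Grundy value is 3.
The value of a disjunctive sum is the nim-sum of the parts.
Combined value = 0 ⊕ 3 = 3.

3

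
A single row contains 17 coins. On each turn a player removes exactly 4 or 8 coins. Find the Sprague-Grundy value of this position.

Compute g(0), g(1), … for moves {4, 8}:
k:     0  1  2  3  4  5  6  7  8  9 10 11 12 13 14 15 16 17
g(k):  0  0  0  0  1  1  1  1  2  2  2  2  0  0  0  0  1  1
So g(17) = 1.

1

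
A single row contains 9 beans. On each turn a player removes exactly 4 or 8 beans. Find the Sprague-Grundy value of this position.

2

Build the Grundy sequence with g(k) = mex{g(k−s) : s ∈ {4, 8}, s ≤ k}:
k:     0  1  2  3  4  5  6  7  8  9
g(k):  0  0  0  0  1  1  1  1  2  2
So g(9) = 2.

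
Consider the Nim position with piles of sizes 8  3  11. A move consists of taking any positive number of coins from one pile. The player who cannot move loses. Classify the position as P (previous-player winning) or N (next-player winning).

P-position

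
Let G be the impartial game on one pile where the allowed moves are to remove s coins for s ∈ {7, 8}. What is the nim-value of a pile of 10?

Grundy values for subtraction set {7, 8}:
k:     0  1  2  3  4  5  6  7  8  9 10
g(k):  0  0  0  0  0  0  0  1  1  1  1
So g(10) = 1.

1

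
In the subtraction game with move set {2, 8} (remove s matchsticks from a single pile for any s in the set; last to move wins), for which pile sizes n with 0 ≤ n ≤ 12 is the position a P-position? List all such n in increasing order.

0, 1, 4, 5, 10, 11

Compute g(0), g(1), … for moves {2, 8}:
k:     0  1  2  3  4  5  6  7  8  9 10 11 12
g(k):  0  0  1  1  0  0  1  1  2  2  0  0  1
The P-positions (g = 0) in 0..12 are 0, 1, 4, 5, 10, 11.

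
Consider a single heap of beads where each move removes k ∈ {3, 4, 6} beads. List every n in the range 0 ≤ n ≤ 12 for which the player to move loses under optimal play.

0, 1, 2, 9, 10, 11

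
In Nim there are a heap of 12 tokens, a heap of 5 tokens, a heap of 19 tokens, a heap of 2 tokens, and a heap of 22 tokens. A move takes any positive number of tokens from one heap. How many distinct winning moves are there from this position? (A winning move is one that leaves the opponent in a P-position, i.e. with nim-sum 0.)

1

Compute the nim-sum pairwise:
12 XOR 5 = 9
9 XOR 19 = 26
26 XOR 2 = 24
24 XOR 22 = 14
The overall nim-sum is X = 14. A heap of size p has a winning move iff p XOR X < p (reduce it to p XOR X).
  12: 12 XOR 14 = 2 < 12 — winning move (to 2).
  5: 5 XOR 14 = 11 ≥ 5 — no move.
  19: 19 XOR 14 = 29 ≥ 19 — no move.
  2: 2 XOR 14 = 12 ≥ 2 — no move.
  22: 22 XOR 14 = 24 ≥ 22 — no move.
That gives 1 winning move.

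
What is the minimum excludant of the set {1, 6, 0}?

2

The values 0, 1 are all present; 2 is the first non-negative integer missing from the set.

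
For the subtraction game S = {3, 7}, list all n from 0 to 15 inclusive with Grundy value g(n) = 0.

0, 1, 2, 6, 10, 11, 12

Build the Grundy sequence with g(k) = mex{g(k−s) : s ∈ {3, 7}, s ≤ k}:
k:     0  1  2  3  4  5  6  7  8  9 10 11 12 13 14 15
g(k):  0  0  0  1  1  1  0  2  2  1  0  0  0  1  1  1
The P-positions (g = 0) in 0..15 are 0, 1, 2, 6, 10, 11, 12.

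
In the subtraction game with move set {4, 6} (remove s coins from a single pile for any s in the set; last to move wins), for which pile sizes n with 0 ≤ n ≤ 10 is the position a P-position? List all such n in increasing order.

0, 1, 2, 3, 10

Compute g(0), g(1), … for moves {4, 6}:
k:     0  1  2  3  4  5  6  7  8  9 10
g(k):  0  0  0  0  1  1  1  1  2  2  0
The P-positions (g = 0) in 0..10 are 0, 1, 2, 3, 10.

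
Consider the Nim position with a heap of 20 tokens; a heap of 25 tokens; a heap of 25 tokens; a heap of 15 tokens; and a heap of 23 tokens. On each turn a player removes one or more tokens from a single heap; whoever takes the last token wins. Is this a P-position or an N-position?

N-position

In binary:
  10100  (20)
  11001  (25)
  11001  (25)
  01111  (15)
  10111  (23)
  -----
  01100  (12)
The nim-sum is 12 ≠ 0, so this is an N-position: the player to move can win.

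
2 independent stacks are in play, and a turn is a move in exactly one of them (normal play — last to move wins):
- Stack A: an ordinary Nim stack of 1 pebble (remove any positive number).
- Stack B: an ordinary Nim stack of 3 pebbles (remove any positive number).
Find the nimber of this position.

2

Stack A is a plain Nim stack of size 1, so its Grundy value is 1.
Stack B is a plain Nim stack of size 3, so its Grundy value is 3.
The value of a disjunctive sum is the nim-sum of the parts.
Combined value = 1 XOR 3 = 2.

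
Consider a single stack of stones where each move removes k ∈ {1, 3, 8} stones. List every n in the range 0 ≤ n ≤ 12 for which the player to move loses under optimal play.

0, 2, 4, 6, 11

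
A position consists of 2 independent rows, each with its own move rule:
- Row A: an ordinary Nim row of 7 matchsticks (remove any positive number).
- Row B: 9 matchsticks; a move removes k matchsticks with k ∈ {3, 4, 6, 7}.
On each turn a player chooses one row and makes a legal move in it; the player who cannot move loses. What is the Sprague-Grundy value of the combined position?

Row A is a plain Nim row of size 7, so its Grundy value is 7.
Build the Grundy sequence for row B with g(k) = mex{g(k−s) : s ∈ {3, 4, 6, 7}, s ≤ k}:
g(0) = mex{} = 0
g(1) = mex{} = 0
g(2) = mex{} = 0
g(3) = mex{0} = 1
g(4) = mex{0} = 1
g(5) = mex{0} = 1
g(6) = mex{0,1} = 2
g(7) = mex{0,1} = 2
g(8) = mex{0,1} = 2
g(9) = mex{0,1,2} = 3
So g(9) = 3.
The value of a disjunctive sum is the nim-sum of the parts.
Combined value = 7 XOR 3 = 4.

4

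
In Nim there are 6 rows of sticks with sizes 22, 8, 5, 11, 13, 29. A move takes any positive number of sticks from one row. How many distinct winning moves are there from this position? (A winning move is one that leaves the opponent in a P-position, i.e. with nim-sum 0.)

0

Nim-sum: 22 ⊕ 8 ⊕ 5 ⊕ 11 ⊕ 13 ⊕ 29 = 0.
The nim-sum is already 0, so every move leaves a nonzero nim-sum — there are no winning moves.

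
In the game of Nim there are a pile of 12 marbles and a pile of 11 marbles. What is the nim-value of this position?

7

Nim-sum: 12 ⊕ 11 = 7.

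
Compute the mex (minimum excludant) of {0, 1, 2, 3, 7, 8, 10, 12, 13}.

4

The values 0, 1, 2, 3 are all present; 4 is the first non-negative integer missing from the set.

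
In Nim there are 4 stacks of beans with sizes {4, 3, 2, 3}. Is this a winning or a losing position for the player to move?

Winning position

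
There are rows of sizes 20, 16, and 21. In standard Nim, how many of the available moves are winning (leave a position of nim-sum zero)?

3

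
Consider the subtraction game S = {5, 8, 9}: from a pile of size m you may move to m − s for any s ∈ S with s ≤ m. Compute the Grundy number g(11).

2

Build the Grundy sequence with g(k) = mex{g(k−s) : s ∈ {5, 8, 9}, s ≤ k}:
k:     0  1  2  3  4  5  6  7  8  9 10 11
g(k):  0  0  0  0  0  1  1  1  1  1  2  2
So g(11) = 2.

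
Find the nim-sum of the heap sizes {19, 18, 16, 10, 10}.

17

Write each in binary and XOR column by column:
  10011  (19)
  10010  (18)
  10000  (16)
  01010  (10)
  01010  (10)
  -----
  10001  (17)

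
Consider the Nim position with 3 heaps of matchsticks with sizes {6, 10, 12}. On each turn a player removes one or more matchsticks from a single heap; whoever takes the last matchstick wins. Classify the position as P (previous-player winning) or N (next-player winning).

P-position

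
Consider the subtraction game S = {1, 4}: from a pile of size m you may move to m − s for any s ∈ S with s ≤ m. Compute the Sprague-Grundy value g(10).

0

Compute g(0), g(1), … for moves {1, 4}:
g(0) = mex{} = 0
g(1) = mex{0} = 1
g(2) = mex{1} = 0
g(3) = mex{0} = 1
g(4) = mex{0,1} = 2
g(5) = mex{1,2} = 0
g(6) = mex{0} = 1
g(7) = mex{1} = 0
g(8) = mex{0,2} = 1
g(9) = mex{0,1} = 2
g(10) = mex{1,2} = 0
So g(10) = 0.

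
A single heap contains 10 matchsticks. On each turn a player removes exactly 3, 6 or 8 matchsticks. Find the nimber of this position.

3

Compute g(0), g(1), … for moves {3, 6, 8}:
g(0) = mex{} = 0
g(1) = mex{} = 0
g(2) = mex{} = 0
g(3) = mex{0} = 1
g(4) = mex{0} = 1
g(5) = mex{0} = 1
g(6) = mex{0,1} = 2
g(7) = mex{0,1} = 2
g(8) = mex{0,1} = 2
g(9) = mex{0,1,2} = 3
g(10) = mex{0,1,2} = 3
So g(10) = 3.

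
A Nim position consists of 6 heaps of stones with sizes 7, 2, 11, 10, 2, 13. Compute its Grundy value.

11

Compute the nim-sum pairwise:
7 XOR 2 = 5
5 XOR 11 = 14
14 XOR 10 = 4
4 XOR 2 = 6
6 XOR 13 = 11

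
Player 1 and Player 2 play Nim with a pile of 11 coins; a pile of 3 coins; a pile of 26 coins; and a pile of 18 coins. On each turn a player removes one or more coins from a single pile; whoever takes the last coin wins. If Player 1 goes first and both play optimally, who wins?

Nim-sum: 11 XOR 3 XOR 26 XOR 18 = 0.
The nim-sum is 0, so this is a P-position: the player to move is in a losing position under optimal play; Player 1 is about to move from it and so loses — Player 2 wins.

Player 2 wins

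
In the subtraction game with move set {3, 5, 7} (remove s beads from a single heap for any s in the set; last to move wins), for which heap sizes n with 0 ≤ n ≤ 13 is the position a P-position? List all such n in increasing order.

0, 1, 2, 10, 11, 12

Compute g(0), g(1), … for moves {3, 5, 7}:
g(0) = mex{} = 0
g(1) = mex{} = 0
g(2) = mex{} = 0
g(3) = mex{0} = 1
g(4) = mex{0} = 1
g(5) = mex{0} = 1
g(6) = mex{0,1} = 2
g(7) = mex{0,1} = 2
g(8) = mex{0,1} = 2
g(9) = mex{0,1,2} = 3
g(10) = mex{1,2} = 0
g(11) = mex{1,2} = 0
g(12) = mex{1,2,3} = 0
g(13) = mex{0,2} = 1
The P-positions (g = 0) in 0..13 are 0, 1, 2, 10, 11, 12.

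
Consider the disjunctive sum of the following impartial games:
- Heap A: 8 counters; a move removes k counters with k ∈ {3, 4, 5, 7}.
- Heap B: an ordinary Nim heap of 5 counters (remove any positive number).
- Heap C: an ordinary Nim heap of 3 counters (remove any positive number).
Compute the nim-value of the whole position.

Build the Grundy sequence for heap A with g(k) = mex{g(k−s) : s ∈ {3, 4, 5, 7}, s ≤ k}:
g(0) = mex{} = 0
g(1) = mex{} = 0
g(2) = mex{} = 0
g(3) = mex{0} = 1
g(4) = mex{0} = 1
g(5) = mex{0} = 1
g(6) = mex{0,1} = 2
g(7) = mex{0,1} = 2
g(8) = mex{0,1} = 2
So g(8) = 2.
Heap B is a plain Nim heap of size 5, so its Grundy value is 5.
Heap C is a plain Nim heap of size 3, so its Grundy value is 3.
The value of a disjunctive sum is the nim-sum of the parts.
Combined value = 2 XOR 5 XOR 3 = 4.

4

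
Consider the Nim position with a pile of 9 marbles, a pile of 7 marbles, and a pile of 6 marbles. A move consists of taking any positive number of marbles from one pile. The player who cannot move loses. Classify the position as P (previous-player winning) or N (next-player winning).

Compute the nim-sum pairwise:
9 ^ 7 = 14
14 ^ 6 = 8
The nim-sum is 8 ≠ 0, so this is an N-position: the player to move can win.

N-position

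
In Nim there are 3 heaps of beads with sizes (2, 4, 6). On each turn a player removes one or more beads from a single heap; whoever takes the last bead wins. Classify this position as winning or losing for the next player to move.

Losing position

In binary:
  010  (2)
  100  (4)
  110  (6)
  ---
  000  (0)
The nim-sum is 0, so this is a P-position: the player to move is in a losing position under optimal play.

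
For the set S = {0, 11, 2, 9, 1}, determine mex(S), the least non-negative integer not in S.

The values 0, 1, 2 are all present; 3 is the first non-negative integer missing from the set.

3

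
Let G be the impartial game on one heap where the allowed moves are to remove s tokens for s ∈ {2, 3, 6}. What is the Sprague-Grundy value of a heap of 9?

Compute g(0), g(1), … for moves {2, 3, 6}:
g(0) = mex{} = 0
g(1) = mex{} = 0
g(2) = mex{0} = 1
g(3) = mex{0} = 1
g(4) = mex{0,1} = 2
g(5) = mex{1} = 0
g(6) = mex{0,1,2} = 3
g(7) = mex{0,2} = 1
g(8) = mex{0,1,3} = 2
g(9) = mex{1,3} = 0
So g(9) = 0.

0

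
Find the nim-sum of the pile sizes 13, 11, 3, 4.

In binary:
  1101  (13)
  1011  (11)
  0011  (3)
  0100  (4)
  ----
  0001  (1)

1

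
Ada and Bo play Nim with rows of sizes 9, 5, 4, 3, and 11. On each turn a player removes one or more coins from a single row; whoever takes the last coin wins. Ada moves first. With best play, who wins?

Bo wins

Compute the nim-sum pairwise:
9 ⊕ 5 = 12
12 ⊕ 4 = 8
8 ⊕ 3 = 11
11 ⊕ 11 = 0
The nim-sum is 0, so this is a P-position: the player to move is in a losing position under optimal play; Ada is about to move from it and so loses — Bo wins.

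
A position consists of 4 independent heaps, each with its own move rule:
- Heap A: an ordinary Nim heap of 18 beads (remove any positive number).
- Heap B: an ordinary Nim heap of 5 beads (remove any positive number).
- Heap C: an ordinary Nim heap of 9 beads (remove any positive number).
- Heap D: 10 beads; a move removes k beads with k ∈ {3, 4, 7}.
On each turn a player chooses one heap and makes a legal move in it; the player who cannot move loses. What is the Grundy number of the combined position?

Heap A is a plain Nim heap of size 18, so its Grundy value is 18.
Heap B is a plain Nim heap of size 5, so its Grundy value is 5.
Heap C is a plain Nim heap of size 9, so its Grundy value is 9.
For heap D, compute g(0), g(1), … with moves {3, 4, 7}:
k:     0  1  2  3  4  5  6  7  8  9 10
g(k):  0  0  0  1  1  1  2  2  2  3  0
So g(10) = 0.
By the Sprague-Grundy theorem, the Grundy value of a sum of independent games is the XOR of the component values.
Combined value = 18 ⊕ 5 ⊕ 9 ⊕ 0 = 30.

30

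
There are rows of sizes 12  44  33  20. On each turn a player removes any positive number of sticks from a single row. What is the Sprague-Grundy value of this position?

21

Nim-sum: 12 XOR 44 XOR 33 XOR 20 = 21.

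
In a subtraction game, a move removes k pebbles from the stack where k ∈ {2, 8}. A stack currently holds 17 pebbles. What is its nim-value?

1

Compute g(0), g(1), … for moves {2, 8}:
k:     0  1  2  3  4  5  6  7  8  9 10 11 12 13 14 15 16 17
g(k):  0  0  1  1  0  0  1  1  2  2  0  0  1  1  0  0  1  1
So g(17) = 1.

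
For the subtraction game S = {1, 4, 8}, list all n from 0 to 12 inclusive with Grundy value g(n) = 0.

0, 2, 5, 7, 12

Build the Grundy sequence with g(k) = mex{g(k−s) : s ∈ {1, 4, 8}, s ≤ k}:
g(0) = mex{} = 0
g(1) = mex{0} = 1
g(2) = mex{1} = 0
g(3) = mex{0} = 1
g(4) = mex{0,1} = 2
g(5) = mex{1,2} = 0
g(6) = mex{0} = 1
g(7) = mex{1} = 0
g(8) = mex{0,2} = 1
g(9) = mex{0,1} = 2
g(10) = mex{0,1,2} = 3
g(11) = mex{0,1,3} = 2
g(12) = mex{1,2} = 0
The P-positions (g = 0) in 0..12 are 0, 2, 5, 7, 12.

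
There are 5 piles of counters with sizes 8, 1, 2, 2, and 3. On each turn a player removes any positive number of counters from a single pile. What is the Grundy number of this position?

10

Bitwise XOR of the heap sizes:
  1000  (8)
  0001  (1)
  0010  (2)
  0010  (2)
  0011  (3)
  ----
  1010  (10)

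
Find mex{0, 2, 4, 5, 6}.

0 is in the set but 1 is not, so the mex is 1.

1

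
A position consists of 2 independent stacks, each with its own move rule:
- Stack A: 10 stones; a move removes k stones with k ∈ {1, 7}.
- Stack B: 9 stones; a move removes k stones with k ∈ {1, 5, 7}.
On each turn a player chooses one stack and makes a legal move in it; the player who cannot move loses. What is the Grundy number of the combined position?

Build the Grundy sequence for stack A with g(k) = mex{g(k−s) : s ∈ {1, 7}, s ≤ k}:
k:     0  1  2  3  4  5  6  7  8  9 10
g(k):  0  1  0  1  0  1  0  1  0  1  0
So g(10) = 0.
For stack B, compute g(0), g(1), … with moves {1, 5, 7}:
g(0) = mex{} = 0
g(1) = mex{0} = 1
g(2) = mex{1} = 0
g(3) = mex{0} = 1
g(4) = mex{1} = 0
g(5) = mex{0} = 1
g(6) = mex{1} = 0
g(7) = mex{0} = 1
g(8) = mex{1} = 0
g(9) = mex{0} = 1
So g(9) = 1.
By the Sprague-Grundy theorem, the Grundy value of a sum of independent games is the XOR of the component values.
Combined value = 0 XOR 1 = 1.

1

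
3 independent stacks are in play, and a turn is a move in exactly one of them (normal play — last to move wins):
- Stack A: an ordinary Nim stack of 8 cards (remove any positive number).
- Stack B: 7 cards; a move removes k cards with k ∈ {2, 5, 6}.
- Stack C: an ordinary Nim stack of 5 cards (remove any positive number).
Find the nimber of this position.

Stack A is a plain Nim stack of size 8, so its Grundy value is 8.
Grundy values for stack B (subtraction set {2, 5, 6}):
k:     0  1  2  3  4  5  6  7
g(k):  0  0  1  1  0  2  1  3
So g(7) = 3.
Stack C is a plain Nim stack of size 5, so its Grundy value is 5.
The value of a disjunctive sum is the nim-sum of the parts.
Combined value = 8 XOR 3 XOR 5 = 14.

14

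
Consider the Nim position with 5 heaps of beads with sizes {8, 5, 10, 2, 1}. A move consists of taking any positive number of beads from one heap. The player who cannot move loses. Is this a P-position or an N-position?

Nim-sum: 8 XOR 5 XOR 10 XOR 2 XOR 1 = 4.
The nim-sum is 4 ≠ 0, so this is an N-position: the player to move can win.

N-position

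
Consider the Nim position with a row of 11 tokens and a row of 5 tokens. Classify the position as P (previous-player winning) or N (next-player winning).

Nim-sum: 11 XOR 5 = 14.
The nim-sum is 14 ≠ 0, so this is an N-position: the player to move can win.

N-position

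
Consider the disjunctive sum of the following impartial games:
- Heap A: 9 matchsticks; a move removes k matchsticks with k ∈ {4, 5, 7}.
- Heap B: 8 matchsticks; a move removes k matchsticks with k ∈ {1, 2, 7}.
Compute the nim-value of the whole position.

0

Grundy values for heap A (subtraction set {4, 5, 7}):
g(0) = mex{} = 0
g(1) = mex{} = 0
g(2) = mex{} = 0
g(3) = mex{} = 0
g(4) = mex{0} = 1
g(5) = mex{0} = 1
g(6) = mex{0} = 1
g(7) = mex{0} = 1
g(8) = mex{0,1} = 2
g(9) = mex{0,1} = 2
So g(9) = 2.
Grundy values for heap B (subtraction set {1, 2, 7}):
g(0) = mex{} = 0
g(1) = mex{0} = 1
g(2) = mex{0,1} = 2
g(3) = mex{1,2} = 0
g(4) = mex{0,2} = 1
g(5) = mex{0,1} = 2
g(6) = mex{1,2} = 0
g(7) = mex{0,2} = 1
g(8) = mex{0,1} = 2
So g(8) = 2.
The value of a disjunctive sum is the nim-sum of the parts.
Combined value = 2 XOR 2 = 0.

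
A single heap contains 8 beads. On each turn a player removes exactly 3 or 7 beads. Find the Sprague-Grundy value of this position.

2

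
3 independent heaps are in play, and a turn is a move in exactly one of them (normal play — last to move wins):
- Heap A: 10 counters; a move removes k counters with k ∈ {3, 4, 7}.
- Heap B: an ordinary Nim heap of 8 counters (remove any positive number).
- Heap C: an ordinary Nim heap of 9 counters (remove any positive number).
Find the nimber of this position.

Build the Grundy sequence for heap A with g(k) = mex{g(k−s) : s ∈ {3, 4, 7}, s ≤ k}:
k:     0  1  2  3  4  5  6  7  8  9 10
g(k):  0  0  0  1  1  1  2  2  2  3  0
So g(10) = 0.
Heap B is a plain Nim heap of size 8, so its Grundy value is 8.
Heap C is a plain Nim heap of size 9, so its Grundy value is 9.
By the Sprague-Grundy theorem, the Grundy value of a sum of independent games is the XOR of the component values.
Combined value = 0 ⊕ 8 ⊕ 9 = 1.

1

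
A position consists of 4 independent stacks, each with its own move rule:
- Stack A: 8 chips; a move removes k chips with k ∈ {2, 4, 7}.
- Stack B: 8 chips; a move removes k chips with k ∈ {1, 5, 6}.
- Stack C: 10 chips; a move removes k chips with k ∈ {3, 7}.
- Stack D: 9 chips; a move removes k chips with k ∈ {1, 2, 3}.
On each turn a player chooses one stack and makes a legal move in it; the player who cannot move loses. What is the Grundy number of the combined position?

2

For stack A, compute g(0), g(1), … with moves {2, 4, 7}:
g(0) = mex{} = 0
g(1) = mex{} = 0
g(2) = mex{0} = 1
g(3) = mex{0} = 1
g(4) = mex{0,1} = 2
g(5) = mex{0,1} = 2
g(6) = mex{1,2} = 0
g(7) = mex{0,1,2} = 3
g(8) = mex{0,2} = 1
So g(8) = 1.
Grundy values for stack B (subtraction set {1, 5, 6}):
g(0) = mex{} = 0
g(1) = mex{0} = 1
g(2) = mex{1} = 0
g(3) = mex{0} = 1
g(4) = mex{1} = 0
g(5) = mex{0} = 1
g(6) = mex{0,1} = 2
g(7) = mex{0,1,2} = 3
g(8) = mex{0,1,3} = 2
So g(8) = 2.
Build the Grundy sequence for stack C with g(k) = mex{g(k−s) : s ∈ {3, 7}, s ≤ k}:
k:     0  1  2  3  4  5  6  7  8  9 10
g(k):  0  0  0  1  1  1  0  2  2  1  0
So g(10) = 0.
For stack D, compute g(0), g(1), … with moves {1, 2, 3}:
g(0) = mex{} = 0
g(1) = mex{0} = 1
g(2) = mex{0,1} = 2
g(3) = mex{0,1,2} = 3
g(4) = mex{1,2,3} = 0
g(5) = mex{0,2,3} = 1
g(6) = mex{0,1,3} = 2
g(7) = mex{0,1,2} = 3
g(8) = mex{1,2,3} = 0
g(9) = mex{0,2,3} = 1
So g(9) = 1.
The value of a disjunctive sum is the nim-sum of the parts.
Combined value = 1 XOR 2 XOR 0 XOR 1 = 2.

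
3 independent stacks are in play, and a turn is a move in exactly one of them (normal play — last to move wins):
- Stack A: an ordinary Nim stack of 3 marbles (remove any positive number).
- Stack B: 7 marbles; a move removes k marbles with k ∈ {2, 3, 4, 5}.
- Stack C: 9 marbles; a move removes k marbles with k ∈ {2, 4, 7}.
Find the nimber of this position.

Stack A is a plain Nim stack of size 3, so its Grundy value is 3.
Grundy values for stack B (subtraction set {2, 3, 4, 5}):
k:     0  1  2  3  4  5  6  7
g(k):  0  0  1  1  2  2  3  0
So g(7) = 0.
Grundy values for stack C (subtraction set {2, 4, 7}):
g(0) = mex{} = 0
g(1) = mex{} = 0
g(2) = mex{0} = 1
g(3) = mex{0} = 1
g(4) = mex{0,1} = 2
g(5) = mex{0,1} = 2
g(6) = mex{1,2} = 0
g(7) = mex{0,1,2} = 3
g(8) = mex{0,2} = 1
g(9) = mex{1,2,3} = 0
So g(9) = 0.
The value of a disjunctive sum is the nim-sum of the parts.
Combined value = 3 XOR 0 XOR 0 = 3.

3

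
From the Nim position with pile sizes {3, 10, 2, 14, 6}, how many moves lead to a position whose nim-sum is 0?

5

Nim-sum: 3 ⊕ 10 ⊕ 2 ⊕ 14 ⊕ 6 = 3.
The overall nim-sum is X = 3. A pile of size p has a winning move iff p XOR X < p (reduce it to p XOR X).
  3: 3 XOR 3 = 0 < 3 — winning move (to 0).
  10: 10 XOR 3 = 9 < 10 — winning move (to 9).
  2: 2 XOR 3 = 1 < 2 — winning move (to 1).
  14: 14 XOR 3 = 13 < 14 — winning move (to 13).
  6: 6 XOR 3 = 5 < 6 — winning move (to 5).
That gives 5 winning moves.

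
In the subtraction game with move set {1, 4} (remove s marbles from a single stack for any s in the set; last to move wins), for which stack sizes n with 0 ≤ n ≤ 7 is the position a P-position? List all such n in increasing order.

0, 2, 5, 7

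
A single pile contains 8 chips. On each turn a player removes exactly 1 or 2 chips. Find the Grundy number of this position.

Compute g(0), g(1), … for moves {1, 2}:
k:     0  1  2  3  4  5  6  7  8
g(k):  0  1  2  0  1  2  0  1  2
So g(8) = 2.

2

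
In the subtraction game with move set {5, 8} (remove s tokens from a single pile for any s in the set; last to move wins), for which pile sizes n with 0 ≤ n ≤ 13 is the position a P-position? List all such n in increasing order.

Compute g(0), g(1), … for moves {5, 8}:
g(0) = mex{} = 0
g(1) = mex{} = 0
g(2) = mex{} = 0
g(3) = mex{} = 0
g(4) = mex{} = 0
g(5) = mex{0} = 1
g(6) = mex{0} = 1
g(7) = mex{0} = 1
g(8) = mex{0} = 1
g(9) = mex{0} = 1
g(10) = mex{0,1} = 2
g(11) = mex{0,1} = 2
g(12) = mex{0,1} = 2
g(13) = mex{1} = 0
The P-positions (g = 0) in 0..13 are 0, 1, 2, 3, 4, 13.

0, 1, 2, 3, 4, 13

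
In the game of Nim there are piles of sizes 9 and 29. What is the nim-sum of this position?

20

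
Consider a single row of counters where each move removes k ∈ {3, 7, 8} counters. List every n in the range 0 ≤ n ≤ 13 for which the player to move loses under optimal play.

0, 1, 2, 6, 11, 12

Compute g(0), g(1), … for moves {3, 7, 8}:
k:     0  1  2  3  4  5  6  7  8  9 10 11 12 13
g(k):  0  0  0  1  1  1  0  2  2  1  3  0  0  2
The P-positions (g = 0) in 0..13 are 0, 1, 2, 6, 11, 12.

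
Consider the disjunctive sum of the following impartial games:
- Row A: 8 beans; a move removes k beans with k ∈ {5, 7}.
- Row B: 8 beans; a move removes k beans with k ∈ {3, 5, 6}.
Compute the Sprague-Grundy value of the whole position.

3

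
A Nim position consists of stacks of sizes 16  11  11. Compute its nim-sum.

16

Compute the nim-sum pairwise:
16 XOR 11 = 27
27 XOR 11 = 16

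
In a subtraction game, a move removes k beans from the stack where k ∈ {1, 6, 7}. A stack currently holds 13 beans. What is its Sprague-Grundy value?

1

Grundy values for subtraction set {1, 6, 7}:
g(0) = mex{} = 0
g(1) = mex{0} = 1
g(2) = mex{1} = 0
g(3) = mex{0} = 1
g(4) = mex{1} = 0
g(5) = mex{0} = 1
g(6) = mex{0,1} = 2
g(7) = mex{0,1,2} = 3
g(8) = mex{0,1,3} = 2
g(9) = mex{0,1,2} = 3
g(10) = mex{0,1,3} = 2
g(11) = mex{0,1,2} = 3
g(12) = mex{1,2,3} = 0
g(13) = mex{0,2,3} = 1
So g(13) = 1.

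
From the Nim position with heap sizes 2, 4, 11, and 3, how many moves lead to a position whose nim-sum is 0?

1

Compute the nim-sum pairwise:
2 ^ 4 = 6
6 ^ 11 = 13
13 ^ 3 = 14
The overall nim-sum is X = 14. A heap of size p has a winning move iff p XOR X < p (reduce it to p XOR X).
  2: 2 XOR 14 = 12 ≥ 2 — no move.
  4: 4 XOR 14 = 10 ≥ 4 — no move.
  11: 11 XOR 14 = 5 < 11 — winning move (to 5).
  3: 3 XOR 14 = 13 ≥ 3 — no move.
That gives 1 winning move.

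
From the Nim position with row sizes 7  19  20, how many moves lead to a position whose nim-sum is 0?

0

In binary:
  00111  (7)
  10011  (19)
  10100  (20)
  -----
  00000  (0)
The nim-sum is already 0, so every move leaves a nonzero nim-sum — there are no winning moves.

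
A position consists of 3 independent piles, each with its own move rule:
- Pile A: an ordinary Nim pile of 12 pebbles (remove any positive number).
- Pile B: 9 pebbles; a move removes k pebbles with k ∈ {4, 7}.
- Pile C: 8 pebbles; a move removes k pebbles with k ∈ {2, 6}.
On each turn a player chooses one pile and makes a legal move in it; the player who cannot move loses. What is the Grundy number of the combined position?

14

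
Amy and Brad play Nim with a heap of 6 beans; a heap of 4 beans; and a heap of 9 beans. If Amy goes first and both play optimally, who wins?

Amy wins

Nim-sum: 6 ⊕ 4 ⊕ 9 = 11.
The nim-sum is 11 ≠ 0, so this is an N-position: the player to move can win; Amy has a winning move.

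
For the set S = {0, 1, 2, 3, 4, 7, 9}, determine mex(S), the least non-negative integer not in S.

5

The values 0, 1, 2, 3, 4 are all present; 5 is the first non-negative integer missing from the set.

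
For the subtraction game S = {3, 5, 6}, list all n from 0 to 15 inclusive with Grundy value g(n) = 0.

0, 1, 2, 9, 10, 11

Compute g(0), g(1), … for moves {3, 5, 6}:
k:     0  1  2  3  4  5  6  7  8  9 10 11 12 13 14 15
g(k):  0  0  0  1  1  1  2  2  2  0  0  0  1  1  1  2
The P-positions (g = 0) in 0..15 are 0, 1, 2, 9, 10, 11.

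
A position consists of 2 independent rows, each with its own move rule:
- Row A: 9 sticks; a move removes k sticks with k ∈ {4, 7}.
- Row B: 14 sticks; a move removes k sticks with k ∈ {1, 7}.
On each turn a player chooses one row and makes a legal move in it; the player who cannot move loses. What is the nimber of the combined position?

Grundy values for row A (subtraction set {4, 7}):
g(0) = mex{} = 0
g(1) = mex{} = 0
g(2) = mex{} = 0
g(3) = mex{} = 0
g(4) = mex{0} = 1
g(5) = mex{0} = 1
g(6) = mex{0} = 1
g(7) = mex{0} = 1
g(8) = mex{0,1} = 2
g(9) = mex{0,1} = 2
So g(9) = 2.
Build the Grundy sequence for row B with g(k) = mex{g(k−s) : s ∈ {1, 7}, s ≤ k}:
g(0) = mex{} = 0
g(1) = mex{0} = 1
g(2) = mex{1} = 0
g(3) = mex{0} = 1
g(4) = mex{1} = 0
g(5) = mex{0} = 1
g(6) = mex{1} = 0
g(7) = mex{0} = 1
g(8) = mex{1} = 0
g(9) = mex{0} = 1
g(10) = mex{1} = 0
g(11) = mex{0} = 1
g(12) = mex{1} = 0
g(13) = mex{0} = 1
g(14) = mex{1} = 0
So g(14) = 0.
The value of a disjunctive sum is the nim-sum of the parts.
Combined value = 2 ⊕ 0 = 2.

2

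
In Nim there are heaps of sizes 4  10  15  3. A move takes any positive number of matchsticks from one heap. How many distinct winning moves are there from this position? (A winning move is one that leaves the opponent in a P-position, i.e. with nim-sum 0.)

Compute the nim-sum pairwise:
4 ⊕ 10 = 14
14 ⊕ 15 = 1
1 ⊕ 3 = 2
The overall nim-sum is X = 2. A heap of size p has a winning move iff p XOR X < p (reduce it to p XOR X).
  4: 4 XOR 2 = 6 ≥ 4 — no move.
  10: 10 XOR 2 = 8 < 10 — winning move (to 8).
  15: 15 XOR 2 = 13 < 15 — winning move (to 13).
  3: 3 XOR 2 = 1 < 3 — winning move (to 1).
That gives 3 winning moves.

3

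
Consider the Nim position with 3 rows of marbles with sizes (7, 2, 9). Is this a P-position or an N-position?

N-position

Compute the nim-sum pairwise:
7 XOR 2 = 5
5 XOR 9 = 12
The nim-sum is 12 ≠ 0, so this is an N-position: the player to move can win.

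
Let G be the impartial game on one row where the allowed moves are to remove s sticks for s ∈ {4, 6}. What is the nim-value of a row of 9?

2

Compute g(0), g(1), … for moves {4, 6}:
g(0) = mex{} = 0
g(1) = mex{} = 0
g(2) = mex{} = 0
g(3) = mex{} = 0
g(4) = mex{0} = 1
g(5) = mex{0} = 1
g(6) = mex{0} = 1
g(7) = mex{0} = 1
g(8) = mex{0,1} = 2
g(9) = mex{0,1} = 2
So g(9) = 2.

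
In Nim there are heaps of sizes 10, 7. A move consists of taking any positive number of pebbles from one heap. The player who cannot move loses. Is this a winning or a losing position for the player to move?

Winning position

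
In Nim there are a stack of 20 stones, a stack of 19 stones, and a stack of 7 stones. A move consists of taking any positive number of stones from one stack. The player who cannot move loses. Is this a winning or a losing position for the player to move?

Losing position

Write each in binary and XOR column by column:
  10100  (20)
  10011  (19)
  00111  (7)
  -----
  00000  (0)
The nim-sum is 0, so this is a P-position: the player to move is in a losing position under optimal play.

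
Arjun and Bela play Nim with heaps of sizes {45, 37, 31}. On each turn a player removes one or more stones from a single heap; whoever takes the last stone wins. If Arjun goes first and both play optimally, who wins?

Arjun wins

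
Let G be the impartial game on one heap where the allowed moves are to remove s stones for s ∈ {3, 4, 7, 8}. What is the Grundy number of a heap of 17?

Build the Grundy sequence with g(k) = mex{g(k−s) : s ∈ {3, 4, 7, 8}, s ≤ k}:
k:     0  1  2  3  4  5  6  7  8  9 10 11 12 13 14 15 16 17
g(k):  0  0  0  1  1  1  2  2  2  3  3  0  0  0  1  1  1  2
So g(17) = 2.

2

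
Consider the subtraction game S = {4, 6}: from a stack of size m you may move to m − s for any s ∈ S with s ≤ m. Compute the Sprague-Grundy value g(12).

Grundy values for subtraction set {4, 6}:
k:     0  1  2  3  4  5  6  7  8  9 10 11 12
g(k):  0  0  0  0  1  1  1  1  2  2  0  0  0
So g(12) = 0.

0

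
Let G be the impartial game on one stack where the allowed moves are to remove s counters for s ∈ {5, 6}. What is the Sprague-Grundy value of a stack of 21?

2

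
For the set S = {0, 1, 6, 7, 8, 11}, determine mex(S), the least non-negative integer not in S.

2

The values 0, 1 are all present; 2 is the first non-negative integer missing from the set.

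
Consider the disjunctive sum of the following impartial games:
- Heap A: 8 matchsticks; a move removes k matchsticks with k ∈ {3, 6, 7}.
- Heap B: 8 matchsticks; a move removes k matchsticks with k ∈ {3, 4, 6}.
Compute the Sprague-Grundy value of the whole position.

0

Build the Grundy sequence for heap A with g(k) = mex{g(k−s) : s ∈ {3, 6, 7}, s ≤ k}:
g(0) = mex{} = 0
g(1) = mex{} = 0
g(2) = mex{} = 0
g(3) = mex{0} = 1
g(4) = mex{0} = 1
g(5) = mex{0} = 1
g(6) = mex{0,1} = 2
g(7) = mex{0,1} = 2
g(8) = mex{0,1} = 2
So g(8) = 2.
Build the Grundy sequence for heap B with g(k) = mex{g(k−s) : s ∈ {3, 4, 6}, s ≤ k}:
k:     0  1  2  3  4  5  6  7  8
g(k):  0  0  0  1  1  1  2  2  2
So g(8) = 2.
The value of a disjunctive sum is the nim-sum of the parts.
Combined value = 2 ⊕ 2 = 0.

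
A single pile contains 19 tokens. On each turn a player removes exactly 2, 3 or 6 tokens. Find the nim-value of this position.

0

Compute g(0), g(1), … for moves {2, 3, 6}:
k:     0  1  2  3  4  5  6  7  8  9 10 11 12 13 14 15 16 17 18 19
g(k):  0  0  1  1  2  0  3  1  2  0  0  1  1  2  0  3  1  2  0  0
So g(19) = 0.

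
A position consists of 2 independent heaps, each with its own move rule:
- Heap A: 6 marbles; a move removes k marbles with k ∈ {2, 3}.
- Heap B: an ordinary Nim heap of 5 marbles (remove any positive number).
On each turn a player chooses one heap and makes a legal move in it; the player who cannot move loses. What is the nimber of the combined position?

Build the Grundy sequence for heap A with g(k) = mex{g(k−s) : s ∈ {2, 3}, s ≤ k}:
g(0) = mex{} = 0
g(1) = mex{} = 0
g(2) = mex{0} = 1
g(3) = mex{0} = 1
g(4) = mex{0,1} = 2
g(5) = mex{1} = 0
g(6) = mex{1,2} = 0
So g(6) = 0.
Heap B is a plain Nim heap of size 5, so its Grundy value is 5.
The value of a disjunctive sum is the nim-sum of the parts.
Combined value = 0 XOR 5 = 5.

5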